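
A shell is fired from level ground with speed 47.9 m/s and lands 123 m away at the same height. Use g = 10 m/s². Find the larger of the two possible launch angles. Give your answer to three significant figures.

Level-ground range: R = v₀² sin(2θ)/g ⇒ sin 2θ = R g / v₀² = 123×10/47.9² = 0.5361.
2θ = arcsin(0.5361) = 32.42° or 180° − 32.42° = 147.58°.
So θ = 16.2° or θ = 73.8°.

73.8°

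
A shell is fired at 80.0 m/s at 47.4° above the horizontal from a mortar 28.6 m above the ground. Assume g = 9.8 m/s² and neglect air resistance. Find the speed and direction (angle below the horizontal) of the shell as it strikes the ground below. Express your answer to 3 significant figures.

83.4 m/s at 49.5° below the horizontal

v_x = 80.0 cos 47.4° = 54.15 m/s (constant).
|v_y| at impact = √((58.89)² + 2×9.8×28.6) = 63.47 m/s.
Speed = √(54.15² + 63.47²) = 83.4 m/s; angle = arctan(63.47/54.15) = 49.5° below horizontal.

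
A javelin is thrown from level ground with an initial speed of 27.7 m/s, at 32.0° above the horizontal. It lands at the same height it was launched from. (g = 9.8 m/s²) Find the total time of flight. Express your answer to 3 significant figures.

Vertical component: v_y = 27.7 sin 32.0° = 14.68 m/s.
For a projectile landing at launch height, time of flight is t = 2 v_y / g = 2 × 14.68 / 9.8 = 3.00 s.

3.00 s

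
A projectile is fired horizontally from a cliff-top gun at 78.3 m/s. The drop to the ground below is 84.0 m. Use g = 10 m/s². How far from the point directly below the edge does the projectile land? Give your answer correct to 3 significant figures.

321 m

Initial vertical velocity is zero, so the fall time comes from h = ½ g t²: t = √(2 × 84.0 / 10) = 4.099 s.
Horizontal motion is uniform at 78.3 m/s, so x = 78.3 × 4.099 = 321 m.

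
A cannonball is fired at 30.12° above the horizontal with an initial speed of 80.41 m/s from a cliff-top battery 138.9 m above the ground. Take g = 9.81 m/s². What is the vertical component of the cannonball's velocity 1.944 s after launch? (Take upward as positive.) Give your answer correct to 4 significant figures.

21.28 m/s

Initial vertical component: v_y0 = 80.41 sin 30.12° = 40.351 m/s.
v_y(t) = v_y0 − g t = 40.351 − 9.81 × 1.944 = 21.28 m/s.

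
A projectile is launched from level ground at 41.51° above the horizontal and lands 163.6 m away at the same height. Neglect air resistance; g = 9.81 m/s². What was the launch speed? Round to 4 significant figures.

On level ground, R = v₀² sin(2θ) / g, so v₀ = √(R g / sin 2θ).
sin(2 × 41.51°) = 0.9926.
v₀ = √(163.6 × 9.81 / 0.9926) = √1616.9 = 40.21 m/s.

40.21 m/s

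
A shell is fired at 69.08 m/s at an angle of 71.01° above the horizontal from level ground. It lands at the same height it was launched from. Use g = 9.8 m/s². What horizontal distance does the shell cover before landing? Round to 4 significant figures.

299.7 m

Components: v_x = 69.08 cos 71.01° = 22.479 m/s, v_y = 69.08 sin 71.01° = 65.320 m/s.
Time of flight (same landing height): t = 2 v_y / g = 2 × 65.320 / 9.8 = 13.331 s.
Range: R = v_x · t = 22.479 × 13.331 = 299.7 m.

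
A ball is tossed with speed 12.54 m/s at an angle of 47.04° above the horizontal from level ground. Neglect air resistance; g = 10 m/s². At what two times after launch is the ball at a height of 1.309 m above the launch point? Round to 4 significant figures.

v_y0 = 12.54 sin 47.04° = 9.1771 m/s.
Set y = v_y0 t − ½ g t² = 1.309: 5.000 t² − 9.1771 t + 1.309 = 0.
t = [9.1771 ± √(84.219 − 26.180)] / 10 = (9.1771 ± 7.6183) / 10, giving t = 0.1559 s or t = 1.680 s.
So the ball is at 1.309 m at t = 0.1559 s (rising) and t = 1.680 s (falling).

0.1559 s and 1.680 s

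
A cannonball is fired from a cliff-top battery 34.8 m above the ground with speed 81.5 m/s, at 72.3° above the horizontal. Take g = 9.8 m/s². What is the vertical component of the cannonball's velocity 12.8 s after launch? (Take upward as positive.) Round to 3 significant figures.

-47.8 m/s

Initial vertical component: v_y0 = 81.5 sin 72.3° = 77.64 m/s.
v_y(t) = v_y0 − g t = 77.64 − 9.8 × 12.8 = -47.8 m/s.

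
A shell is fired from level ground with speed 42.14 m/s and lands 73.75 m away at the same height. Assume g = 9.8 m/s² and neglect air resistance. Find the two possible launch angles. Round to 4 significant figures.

Level-ground range: R = v₀² sin(2θ)/g ⇒ sin 2θ = R g / v₀² = 73.75×9.8/42.14² = 0.4070.
2θ = arcsin(0.4070) = 24.017° or 180° − 24.017° = 155.983°.
So θ = 12.01° or θ = 77.99°.

12.01° and 77.99°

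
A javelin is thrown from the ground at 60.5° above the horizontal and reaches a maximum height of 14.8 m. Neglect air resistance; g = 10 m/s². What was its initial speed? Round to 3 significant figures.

19.8 m/s

At maximum height v_y = 0, so (v₀ sin θ)² = 2 g H.
v₀ sin 60.5° = √(2 × 10 × 14.8) = 17.20 m/s.
v₀ = 17.20 / sin 60.5° = 17.20 / 0.8704 = 19.8 m/s.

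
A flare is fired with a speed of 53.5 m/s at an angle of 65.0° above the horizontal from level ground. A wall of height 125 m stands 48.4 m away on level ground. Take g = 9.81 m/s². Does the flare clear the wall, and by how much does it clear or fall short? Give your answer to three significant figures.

No — it falls 43.7 m short of clearing the wall.

v_x = 53.5 cos 65.0° = 22.61 m/s; v_y0 = 53.5 sin 65.0° = 48.49 m/s.
Time to reach the wall: t = 48.4 / 22.61 = 2.141 s.
Height at that point: y = 48.49×2.141 − 4.905×2.141² = 81.33 m.
That is 125 − 81.33 = 43.7 m below the top of the wall, so the flare does not clear it.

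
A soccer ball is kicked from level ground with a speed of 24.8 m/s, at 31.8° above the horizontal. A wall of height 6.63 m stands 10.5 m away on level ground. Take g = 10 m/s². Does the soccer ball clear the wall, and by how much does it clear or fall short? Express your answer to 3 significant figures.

No — it falls 1.36 m short of clearing the wall.

v_x = 24.8 cos 31.8° = 21.08 m/s; v_y0 = 24.8 sin 31.8° = 13.07 m/s.
Time to reach the wall: t = 10.5 / 21.08 = 0.4981 s.
Height at that point: y = 13.07×0.4981 − 5.000×0.4981² = 5.270 m.
That is 6.63 − 5.270 = 1.36 m below the top of the wall, so the soccer ball does not clear it.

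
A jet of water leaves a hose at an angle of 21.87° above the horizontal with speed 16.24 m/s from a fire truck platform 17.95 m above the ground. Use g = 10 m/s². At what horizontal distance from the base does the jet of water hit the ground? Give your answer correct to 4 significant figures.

Components: v_x = 16.24 cos 21.87° = 15.071 m/s, v_y = 16.24 sin 21.87° = 6.0494 m/s.
Vertical: 0 = 17.95 + 6.0494 t − ½(10) t² ⇒ 5.000 t² − 6.0494 t − 17.95 = 0.
t = [6.0494 + √(36.595 + 359.00)] / 10.00 = 2.5939 s.
Horizontal: R = v_x · t = 15.071 × 2.5939 = 39.09 m.

39.09 m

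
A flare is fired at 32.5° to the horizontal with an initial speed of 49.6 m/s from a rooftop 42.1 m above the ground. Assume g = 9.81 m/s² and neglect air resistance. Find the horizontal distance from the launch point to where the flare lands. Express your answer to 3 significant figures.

Components: v_x = 49.6 cos 32.5° = 41.83 m/s, v_y = 49.6 sin 32.5° = 26.65 m/s.
Vertical: 0 = 42.1 + 26.65 t − ½(9.81) t² ⇒ 4.905 t² − 26.65 t − 42.1 = 0.
t = [26.65 + √(710.2 + 826.0)] / 9.810 = 6.712 s.
Horizontal: R = v_x · t = 41.83 × 6.712 = 281 m.

281 m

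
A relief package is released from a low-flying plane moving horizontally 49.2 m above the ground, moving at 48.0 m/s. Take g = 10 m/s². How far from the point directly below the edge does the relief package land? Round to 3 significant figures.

Initial vertical velocity is zero, so the fall time comes from h = ½ g t²: t = √(2 × 49.2 / 10) = 3.137 s.
Horizontal motion is uniform at 48.0 m/s, so x = 48.0 × 3.137 = 151 m.

151 m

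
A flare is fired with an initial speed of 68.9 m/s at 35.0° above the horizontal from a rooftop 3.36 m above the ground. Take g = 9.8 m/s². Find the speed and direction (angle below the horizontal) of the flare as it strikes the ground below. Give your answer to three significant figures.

v_x = 68.9 cos 35.0° = 56.44 m/s (constant).
|v_y| at impact = √((39.52)² + 2×9.8×3.36) = 40.34 m/s.
Speed = √(56.44² + 40.34²) = 69.4 m/s; angle = arctan(40.34/56.44) = 35.6° below horizontal.

69.4 m/s at 35.6° below the horizontal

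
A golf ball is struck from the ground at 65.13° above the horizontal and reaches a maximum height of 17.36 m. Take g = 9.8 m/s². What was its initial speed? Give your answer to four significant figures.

20.33 m/s

At maximum height v_y = 0, so (v₀ sin θ)² = 2 g H.
v₀ sin 65.13° = √(2 × 9.8 × 17.36) = 18.446 m/s.
v₀ = 18.446 / sin 65.13° = 18.446 / 0.9073 = 20.33 m/s.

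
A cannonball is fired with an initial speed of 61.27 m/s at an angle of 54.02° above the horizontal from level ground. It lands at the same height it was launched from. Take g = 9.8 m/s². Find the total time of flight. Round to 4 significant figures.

10.12 s

Vertical component: v_y = 61.27 sin 54.02° = 49.581 m/s.
For a projectile landing at launch height, time of flight is t = 2 v_y / g = 2 × 49.581 / 9.8 = 10.12 s.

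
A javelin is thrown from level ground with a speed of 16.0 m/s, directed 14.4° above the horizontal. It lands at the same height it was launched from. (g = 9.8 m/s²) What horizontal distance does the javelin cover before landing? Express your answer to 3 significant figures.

Components: v_x = 16.0 cos 14.4° = 15.50 m/s, v_y = 16.0 sin 14.4° = 3.979 m/s.
Time of flight (same landing height): t = 2 v_y / g = 2 × 3.979 / 9.8 = 0.8120 s.
Range: R = v_x · t = 15.50 × 0.8120 = 12.6 m.

12.6 m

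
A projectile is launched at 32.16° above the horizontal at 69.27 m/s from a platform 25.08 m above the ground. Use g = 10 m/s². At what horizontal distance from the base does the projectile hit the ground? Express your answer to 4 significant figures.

469.2 m

Components: v_x = 69.27 cos 32.16° = 58.642 m/s, v_y = 69.27 sin 32.16° = 36.871 m/s.
Vertical: 0 = 25.08 + 36.871 t − ½(10) t² ⇒ 5.000 t² − 36.871 t − 25.08 = 0.
t = [36.871 + √(1359.5 + 501.60)] / 10.00 = 8.0011 s.
Horizontal: R = v_x · t = 58.642 × 8.0011 = 469.2 m.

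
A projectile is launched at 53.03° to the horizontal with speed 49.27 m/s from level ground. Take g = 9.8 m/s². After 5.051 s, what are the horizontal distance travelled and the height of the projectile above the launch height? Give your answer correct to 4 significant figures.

v_x = 49.27 cos 53.03° = 29.631 m/s; v_y0 = 49.27 sin 53.03° = 39.364 m/s.
x = v_x t = 29.631 × 5.051 = 149.7 m.
y = v_y0 t − ½ g t² = 39.364×5.051 − 4.900×5.051² = 73.82 m.

x = 149.7 m, y = 73.82 m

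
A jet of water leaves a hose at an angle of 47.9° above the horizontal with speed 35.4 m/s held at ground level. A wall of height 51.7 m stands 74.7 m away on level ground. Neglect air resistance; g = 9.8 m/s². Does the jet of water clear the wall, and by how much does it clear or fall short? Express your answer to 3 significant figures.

v_x = 35.4 cos 47.9° = 23.73 m/s; v_y0 = 35.4 sin 47.9° = 26.27 m/s.
Time to reach the wall: t = 74.7 / 23.73 = 3.148 s.
Height at that point: y = 26.27×3.148 − 4.900×3.148² = 34.14 m.
That is 51.7 − 34.14 = 17.6 m below the top of the wall, so the jet of water does not clear it.

No — it falls 17.6 m short of clearing the wall.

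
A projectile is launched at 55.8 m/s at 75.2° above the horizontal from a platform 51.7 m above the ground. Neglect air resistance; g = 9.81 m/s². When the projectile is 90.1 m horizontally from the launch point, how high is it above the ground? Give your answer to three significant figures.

v_x = 55.8 cos 75.2° = 14.25 m/s, v_y0 = 55.8 sin 75.2° = 53.95 m/s.
Time to reach x = 90.1 m: t = x / v_x = 90.1 / 14.25 = 6.323 s.
y = 51.7 + v_y0 t − ½ g t² = 51.7 + 53.95×6.323 − 4.905×6.323² = 197 m.

197 m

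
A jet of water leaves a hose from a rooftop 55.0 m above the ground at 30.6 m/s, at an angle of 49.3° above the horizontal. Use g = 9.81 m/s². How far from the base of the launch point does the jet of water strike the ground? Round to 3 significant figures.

129 m

Components: v_x = 30.6 cos 49.3° = 19.95 m/s, v_y = 30.6 sin 49.3° = 23.20 m/s.
Vertical: 0 = 55.0 + 23.20 t − ½(9.81) t² ⇒ 4.905 t² − 23.20 t − 55.0 = 0.
t = [23.20 + √(538.2 + 1079)] / 9.810 = 6.464 s.
Horizontal: R = v_x · t = 19.95 × 6.464 = 129 m.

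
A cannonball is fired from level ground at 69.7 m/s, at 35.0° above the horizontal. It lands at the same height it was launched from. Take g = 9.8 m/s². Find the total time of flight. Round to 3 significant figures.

Vertical component: v_y = 69.7 sin 35.0° = 39.98 m/s.
For a projectile landing at launch height, time of flight is t = 2 v_y / g = 2 × 39.98 / 9.8 = 8.16 s.

8.16 s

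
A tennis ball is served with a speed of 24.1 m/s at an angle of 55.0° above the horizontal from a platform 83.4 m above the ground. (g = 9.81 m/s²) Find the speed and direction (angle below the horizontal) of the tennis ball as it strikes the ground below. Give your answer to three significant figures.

v_x = 24.1 cos 55.0° = 13.82 m/s (constant).
|v_y| at impact = √((19.74)² + 2×9.81×83.4) = 45.01 m/s.
Speed = √(13.82² + 45.01²) = 47.1 m/s; angle = arctan(45.01/13.82) = 72.9° below horizontal.

47.1 m/s at 72.9° below the horizontal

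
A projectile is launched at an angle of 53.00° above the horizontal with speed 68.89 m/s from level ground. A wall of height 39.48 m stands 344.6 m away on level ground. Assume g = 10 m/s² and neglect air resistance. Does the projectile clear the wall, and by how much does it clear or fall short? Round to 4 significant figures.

v_x = 68.89 cos 53.00° = 41.459 m/s; v_y0 = 68.89 sin 53.00° = 55.018 m/s.
Time to reach the wall: t = 344.6 / 41.459 = 8.3118 s.
Height at that point: y = 55.018×8.3118 − 5.000×8.3118² = 111.87 m.
That is 111.87 − 39.48 = 72.39 m above the top of the wall, so the projectile clears it.

Yes — it clears the wall by 72.39 m.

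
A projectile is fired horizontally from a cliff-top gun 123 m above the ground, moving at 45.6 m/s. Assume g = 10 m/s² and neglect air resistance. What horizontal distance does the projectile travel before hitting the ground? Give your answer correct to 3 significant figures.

226 m

Initial vertical velocity is zero, so the fall time comes from h = ½ g t²: t = √(2 × 123 / 10) = 4.960 s.
Horizontal motion is uniform at 45.6 m/s, so x = 45.6 × 4.960 = 226 m.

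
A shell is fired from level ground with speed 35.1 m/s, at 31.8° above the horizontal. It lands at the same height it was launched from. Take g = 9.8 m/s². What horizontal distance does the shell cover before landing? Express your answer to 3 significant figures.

113 m

For level ground, R = v₀² sin(2θ) / g.
sin(2 × 31.8°) = sin 63.60° = 0.8957.
R = (35.1)² × 0.8957 / 9.8 = 113 m.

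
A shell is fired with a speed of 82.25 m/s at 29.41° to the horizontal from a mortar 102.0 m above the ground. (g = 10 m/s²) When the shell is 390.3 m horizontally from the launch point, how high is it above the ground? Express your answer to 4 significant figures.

173.6 m

v_x = 82.25 cos 29.41° = 71.650 m/s, v_y0 = 82.25 sin 29.41° = 40.389 m/s.
Time to reach x = 390.3 m: t = x / v_x = 390.3 / 71.650 = 5.4473 s.
y = 102.0 + v_y0 t − ½ g t² = 102.0 + 40.389×5.4473 − 5.000×5.4473² = 173.6 m.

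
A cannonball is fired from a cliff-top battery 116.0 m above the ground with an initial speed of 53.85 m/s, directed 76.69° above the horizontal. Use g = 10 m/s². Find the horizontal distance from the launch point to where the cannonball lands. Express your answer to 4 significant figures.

153.2 m

Components: v_x = 53.85 cos 76.69° = 12.397 m/s, v_y = 53.85 sin 76.69° = 52.404 m/s.
Vertical: 0 = 116.0 + 52.404 t − ½(10) t² ⇒ 5.000 t² − 52.404 t − 116.0 = 0.
t = [52.404 + √(2746.2 + 2320.0)] / 10.00 = 12.358 s.
Horizontal: R = v_x · t = 12.397 × 12.358 = 153.2 m.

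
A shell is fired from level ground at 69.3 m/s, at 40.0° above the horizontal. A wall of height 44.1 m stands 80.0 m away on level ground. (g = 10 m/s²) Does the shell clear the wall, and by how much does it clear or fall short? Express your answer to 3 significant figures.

v_x = 69.3 cos 40.0° = 53.09 m/s; v_y0 = 69.3 sin 40.0° = 44.55 m/s.
Time to reach the wall: t = 80.0 / 53.09 = 1.507 s.
Height at that point: y = 44.55×1.507 − 5.000×1.507² = 55.78 m.
That is 55.78 − 44.1 = 11.7 m above the top of the wall, so the shell clears it.

Yes — it clears the wall by 11.7 m.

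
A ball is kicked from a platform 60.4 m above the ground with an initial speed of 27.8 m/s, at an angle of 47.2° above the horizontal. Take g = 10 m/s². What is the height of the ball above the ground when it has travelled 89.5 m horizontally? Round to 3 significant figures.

v_x = 27.8 cos 47.2° = 18.89 m/s, v_y0 = 27.8 sin 47.2° = 20.40 m/s.
Time to reach x = 89.5 m: t = x / v_x = 89.5 / 18.89 = 4.738 s.
y = 60.4 + v_y0 t − ½ g t² = 60.4 + 20.40×4.738 − 5.000×4.738² = 44.8 m.

44.8 m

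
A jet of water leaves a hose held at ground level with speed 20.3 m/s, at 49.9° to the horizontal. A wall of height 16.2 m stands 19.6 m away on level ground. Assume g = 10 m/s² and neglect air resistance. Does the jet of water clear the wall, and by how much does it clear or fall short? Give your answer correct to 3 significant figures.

v_x = 20.3 cos 49.9° = 13.08 m/s; v_y0 = 20.3 sin 49.9° = 15.53 m/s.
Time to reach the wall: t = 19.6 / 13.08 = 1.498 s.
Height at that point: y = 15.53×1.498 − 5.000×1.498² = 12.04 m.
That is 16.2 − 12.04 = 4.16 m below the top of the wall, so the jet of water does not clear it.

No — it falls 4.16 m short of clearing the wall.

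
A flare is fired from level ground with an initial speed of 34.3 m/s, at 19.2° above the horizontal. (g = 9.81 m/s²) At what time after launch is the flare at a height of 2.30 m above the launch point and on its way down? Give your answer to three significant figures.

v_y0 = 34.3 sin 19.2° = 11.28 m/s.
Set y = v_y0 t − ½ g t² = 2.30: 4.905 t² − 11.28 t + 2.30 = 0.
t = [11.28 ± √(127.2 − 45.13)] / 9.81 = (11.28 ± 9.059) / 9.81, giving t = 0.226 s or t = 2.07 s.
On the way down corresponds to the larger root: t = 2.07 s.

2.07 s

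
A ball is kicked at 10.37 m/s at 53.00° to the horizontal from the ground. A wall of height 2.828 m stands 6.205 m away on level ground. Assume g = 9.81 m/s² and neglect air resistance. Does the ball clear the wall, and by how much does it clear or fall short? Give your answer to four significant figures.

v_x = 10.37 cos 53.00° = 6.2408 m/s; v_y0 = 10.37 sin 53.00° = 8.2819 m/s.
Time to reach the wall: t = 6.205 / 6.2408 = 0.99426 s.
Height at that point: y = 8.2819×0.99426 − 4.905×0.99426² = 3.3855 m.
That is 3.3855 − 2.828 = 0.5575 m above the top of the wall, so the ball clears it.

Yes — it clears the wall by 0.5575 m.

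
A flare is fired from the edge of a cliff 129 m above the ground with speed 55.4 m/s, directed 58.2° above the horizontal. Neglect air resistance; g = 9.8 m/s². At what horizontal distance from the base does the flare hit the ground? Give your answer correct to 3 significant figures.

345 m

Components: v_x = 55.4 cos 58.2° = 29.19 m/s, v_y = 55.4 sin 58.2° = 47.08 m/s.
Vertical: 0 = 129 + 47.08 t − ½(9.8) t² ⇒ 4.900 t² − 47.08 t − 129 = 0.
t = [47.08 + √(2217 + 2528)] / 9.800 = 11.83 s.
Horizontal: R = v_x · t = 29.19 × 11.83 = 345 m.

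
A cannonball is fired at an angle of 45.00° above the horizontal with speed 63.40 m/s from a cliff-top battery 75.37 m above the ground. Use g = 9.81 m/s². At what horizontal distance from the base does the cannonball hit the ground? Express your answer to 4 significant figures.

474.8 m

Components: v_x = 63.40 cos 45.00° = 44.831 m/s, v_y = 63.40 sin 45.00° = 44.831 m/s.
Vertical: 0 = 75.37 + 44.831 t − ½(9.81) t² ⇒ 4.905 t² − 44.831 t − 75.37 = 0.
t = [44.831 + √(2009.8 + 1478.8)] / 9.810 = 10.591 s.
Horizontal: R = v_x · t = 44.831 × 10.591 = 474.8 m.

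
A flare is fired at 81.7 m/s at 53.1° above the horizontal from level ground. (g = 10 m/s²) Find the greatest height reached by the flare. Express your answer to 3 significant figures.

213 m

Vertical component of launch velocity: v_y = 81.7 sin 53.1° = 65.33 m/s.
At the highest point the vertical velocity is zero, so v_y² = 2 g h_max.
h_max = (65.33)² / (2 × 10) = 4268 / 20.00 = 213 m.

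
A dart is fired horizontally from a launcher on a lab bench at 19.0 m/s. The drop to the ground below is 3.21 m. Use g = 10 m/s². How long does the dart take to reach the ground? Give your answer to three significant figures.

The horizontal speed doesn't affect the fall. With v_y0 = 0, h = ½ g t².
t = √(2 × 3.21 / 10) = √0.6420 = 0.801 s.

0.801 s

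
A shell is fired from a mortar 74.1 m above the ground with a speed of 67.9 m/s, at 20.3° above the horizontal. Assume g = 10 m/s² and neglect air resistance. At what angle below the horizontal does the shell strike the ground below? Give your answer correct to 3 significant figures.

35.3°

v_x = 67.9 cos 20.3° = 63.68 m/s.
At impact |v_y| = √(v_y0² + 2 g h) = √(23.56² + 2×10×74.1) = 45.13 m/s.
Angle below horizontal = arctan(|v_y| / v_x) = arctan(45.13 / 63.68) = 35.3°.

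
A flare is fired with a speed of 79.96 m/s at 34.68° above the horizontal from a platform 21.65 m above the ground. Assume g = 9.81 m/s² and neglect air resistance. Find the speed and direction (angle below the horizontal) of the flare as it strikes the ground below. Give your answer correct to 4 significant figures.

v_x = 79.96 cos 34.68° = 65.755 m/s (constant).
|v_y| at impact = √((45.497)² + 2×9.81×21.65) = 49.947 m/s.
Speed = √(65.755² + 49.947²) = 82.57 m/s; angle = arctan(49.947/65.755) = 37.22° below horizontal.

82.57 m/s at 37.22° below the horizontal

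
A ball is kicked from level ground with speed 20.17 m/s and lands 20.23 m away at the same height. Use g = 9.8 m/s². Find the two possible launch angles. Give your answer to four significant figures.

Level-ground range: R = v₀² sin(2θ)/g ⇒ sin 2θ = R g / v₀² = 20.23×9.8/20.17² = 0.4873.
2θ = arcsin(0.4873) = 29.163° or 180° − 29.163° = 150.837°.
So θ = 14.58° or θ = 75.42°.

14.58° and 75.42°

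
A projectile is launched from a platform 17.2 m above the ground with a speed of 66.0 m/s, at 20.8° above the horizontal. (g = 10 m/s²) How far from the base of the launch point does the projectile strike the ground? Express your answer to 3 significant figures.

329 m

Components: v_x = 66.0 cos 20.8° = 61.70 m/s, v_y = 66.0 sin 20.8° = 23.44 m/s.
Vertical: 0 = 17.2 + 23.44 t − ½(10) t² ⇒ 5.000 t² − 23.44 t − 17.2 = 0.
t = [23.44 + √(549.4 + 344.0)] / 10.00 = 5.333 s.
Horizontal: R = v_x · t = 61.70 × 5.333 = 329 m.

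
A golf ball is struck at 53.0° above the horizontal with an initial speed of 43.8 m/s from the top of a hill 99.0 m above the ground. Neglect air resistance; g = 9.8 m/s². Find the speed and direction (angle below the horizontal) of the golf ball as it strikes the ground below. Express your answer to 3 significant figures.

v_x = 43.8 cos 53.0° = 26.36 m/s (constant).
|v_y| at impact = √((34.98)² + 2×9.8×99.0) = 56.25 m/s.
Speed = √(26.36² + 56.25²) = 62.1 m/s; angle = arctan(56.25/26.36) = 64.9° below horizontal.

62.1 m/s at 64.9° below the horizontal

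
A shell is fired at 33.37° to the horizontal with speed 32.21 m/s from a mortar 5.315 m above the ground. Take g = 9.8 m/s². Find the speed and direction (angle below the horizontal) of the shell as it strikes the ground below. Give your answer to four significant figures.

v_x = 32.21 cos 33.37° = 26.900 m/s (constant).
|v_y| at impact = √((17.717)² + 2×9.8×5.315) = 20.447 m/s.
Speed = √(26.900² + 20.447²) = 33.79 m/s; angle = arctan(20.447/26.900) = 37.24° below horizontal.

33.79 m/s at 37.24° below the horizontal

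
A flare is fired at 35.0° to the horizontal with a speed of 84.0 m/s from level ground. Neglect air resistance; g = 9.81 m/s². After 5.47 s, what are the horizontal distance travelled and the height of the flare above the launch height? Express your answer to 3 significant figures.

v_x = 84.0 cos 35.0° = 68.81 m/s; v_y0 = 84.0 sin 35.0° = 48.18 m/s.
x = v_x t = 68.81 × 5.47 = 376 m.
y = v_y0 t − ½ g t² = 48.18×5.47 − 4.905×5.47² = 117 m.

x = 376 m, y = 117 m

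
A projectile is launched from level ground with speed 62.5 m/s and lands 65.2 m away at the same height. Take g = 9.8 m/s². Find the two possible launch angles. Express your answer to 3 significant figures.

4.71° and 85.3°

Level-ground range: R = v₀² sin(2θ)/g ⇒ sin 2θ = R g / v₀² = 65.2×9.8/62.5² = 0.1636.
2θ = arcsin(0.1636) = 9.416° or 180° − 9.416° = 170.584°.
So θ = 4.71° or θ = 85.3°.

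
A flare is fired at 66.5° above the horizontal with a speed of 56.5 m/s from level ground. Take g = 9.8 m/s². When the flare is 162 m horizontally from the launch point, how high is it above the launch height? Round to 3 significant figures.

v_x = 56.5 cos 66.5° = 22.53 m/s, v_y0 = 56.5 sin 66.5° = 51.81 m/s.
Time to reach x = 162 m: t = x / v_x = 162 / 22.53 = 7.190 s.
y = v_y0 t − ½ g t² = 51.81×7.190 − 4.900×7.190² = 119 m.

119 m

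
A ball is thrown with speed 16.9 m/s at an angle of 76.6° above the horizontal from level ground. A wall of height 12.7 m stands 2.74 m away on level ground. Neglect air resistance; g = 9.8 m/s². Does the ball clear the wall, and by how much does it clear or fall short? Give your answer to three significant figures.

v_x = 16.9 cos 76.6° = 3.917 m/s; v_y0 = 16.9 sin 76.6° = 16.44 m/s.
Time to reach the wall: t = 2.74 / 3.917 = 0.6995 s.
Height at that point: y = 16.44×0.6995 − 4.900×0.6995² = 9.102 m.
That is 12.7 − 9.102 = 3.60 m below the top of the wall, so the ball does not clear it.

No — it falls 3.60 m short of clearing the wall.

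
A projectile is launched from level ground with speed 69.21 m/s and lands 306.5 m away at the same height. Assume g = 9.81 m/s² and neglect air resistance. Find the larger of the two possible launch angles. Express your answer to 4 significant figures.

Level-ground range: R = v₀² sin(2θ)/g ⇒ sin 2θ = R g / v₀² = 306.5×9.81/69.21² = 0.6277.
2θ = arcsin(0.6277) = 38.881° or 180° − 38.881° = 141.119°.
So θ = 19.44° or θ = 70.56°.

70.56°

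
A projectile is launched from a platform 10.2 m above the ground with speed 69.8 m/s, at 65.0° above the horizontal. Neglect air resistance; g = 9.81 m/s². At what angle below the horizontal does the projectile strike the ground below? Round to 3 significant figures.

65.5°

v_x = 69.8 cos 65.0° = 29.50 m/s.
At impact |v_y| = √(v_y0² + 2 g h) = √(63.26² + 2×9.81×10.2) = 64.82 m/s.
Angle below horizontal = arctan(|v_y| / v_x) = arctan(64.82 / 29.50) = 65.5°.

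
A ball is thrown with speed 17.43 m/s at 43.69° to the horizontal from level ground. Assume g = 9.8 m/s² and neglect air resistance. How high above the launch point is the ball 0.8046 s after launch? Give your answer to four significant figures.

v_y0 = 17.43 sin 43.69° = 12.040 m/s.
y(t) = v_y0 t − ½ g t² = 12.040×0.8046 − 4.900×0.8046² = 6.515 m.

6.515 m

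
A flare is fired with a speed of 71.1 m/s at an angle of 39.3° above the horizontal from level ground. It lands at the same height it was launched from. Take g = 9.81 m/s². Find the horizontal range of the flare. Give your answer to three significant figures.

505 m

Components: v_x = 71.1 cos 39.3° = 55.02 m/s, v_y = 71.1 sin 39.3° = 45.03 m/s.
Time of flight (same landing height): t = 2 v_y / g = 2 × 45.03 / 9.81 = 9.180 s.
Range: R = v_x · t = 55.02 × 9.180 = 505 m.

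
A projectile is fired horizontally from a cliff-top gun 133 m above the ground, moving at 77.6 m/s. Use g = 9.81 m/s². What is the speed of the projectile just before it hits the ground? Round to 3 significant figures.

Fall time: t = √(2 × 133 / 9.81) = 5.207 s.
At impact: v_x = 77.6 m/s (unchanged), v_y = g t = 9.81 × 5.207 = 51.08 m/s.
Speed = √(v_x² + v_y²) = √(6022 + 2609) = 92.9 m/s.

92.9 m/s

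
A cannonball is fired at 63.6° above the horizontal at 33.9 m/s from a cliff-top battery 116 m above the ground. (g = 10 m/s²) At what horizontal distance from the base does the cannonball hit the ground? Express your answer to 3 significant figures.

Components: v_x = 33.9 cos 63.6° = 15.07 m/s, v_y = 33.9 sin 63.6° = 30.36 m/s.
Vertical: 0 = 116 + 30.36 t − ½(10) t² ⇒ 5.000 t² − 30.36 t − 116 = 0.
t = [30.36 + √(921.7 + 2320)] / 10.00 = 8.730 s.
Horizontal: R = v_x · t = 15.07 × 8.730 = 132 m.

132 m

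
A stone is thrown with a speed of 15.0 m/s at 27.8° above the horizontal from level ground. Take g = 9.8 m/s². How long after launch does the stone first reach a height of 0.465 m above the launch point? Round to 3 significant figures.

v_y0 = 15.0 sin 27.8° = 6.996 m/s.
Set y = v_y0 t − ½ g t² = 0.465: 4.900 t² − 6.996 t + 0.465 = 0.
t = [6.996 ± √(48.94 − 9.114)] / 9.8 = (6.996 ± 6.311) / 9.8, giving t = 0.0699 s or t = 1.36 s.
The stone is on the way up at the first time, so t = 0.0699 s.

0.0699 s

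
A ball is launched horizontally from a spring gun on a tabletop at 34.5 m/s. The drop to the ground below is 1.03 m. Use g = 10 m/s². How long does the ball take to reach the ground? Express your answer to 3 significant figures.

The horizontal speed doesn't affect the fall. With v_y0 = 0, h = ½ g t².
t = √(2 × 1.03 / 10) = √0.2060 = 0.454 s.

0.454 s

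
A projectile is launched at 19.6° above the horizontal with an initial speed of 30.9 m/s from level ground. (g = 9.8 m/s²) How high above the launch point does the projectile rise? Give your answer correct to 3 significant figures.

5.48 m

Vertical component of launch velocity: v_y = 30.9 sin 19.6° = 10.37 m/s.
At the highest point the vertical velocity is zero, so v_y² = 2 g h_max.
h_max = (10.37)² / (2 × 9.8) = 107.5 / 19.60 = 5.48 m.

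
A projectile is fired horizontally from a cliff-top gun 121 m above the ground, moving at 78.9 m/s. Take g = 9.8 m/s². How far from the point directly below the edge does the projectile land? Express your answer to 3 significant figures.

392 m

Initial vertical velocity is zero, so the fall time comes from h = ½ g t²: t = √(2 × 121 / 9.8) = 4.969 s.
Horizontal motion is uniform at 78.9 m/s, so x = 78.9 × 4.969 = 392 m.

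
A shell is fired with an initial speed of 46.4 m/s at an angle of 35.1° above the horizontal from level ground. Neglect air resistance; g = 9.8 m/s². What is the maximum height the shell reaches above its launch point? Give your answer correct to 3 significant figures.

Vertical component of launch velocity: v_y = 46.4 sin 35.1° = 26.68 m/s.
At the highest point the vertical velocity is zero, so v_y² = 2 g h_max.
h_max = (26.68)² / (2 × 9.8) = 711.8 / 19.60 = 36.3 m.

36.3 m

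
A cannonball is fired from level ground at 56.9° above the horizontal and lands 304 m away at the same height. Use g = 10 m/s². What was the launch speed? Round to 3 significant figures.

57.6 m/s

On level ground, R = v₀² sin(2θ) / g, so v₀ = √(R g / sin 2θ).
sin(2 × 56.9°) = 0.9150.
v₀ = √(304 × 10 / 0.9150) = √3322 = 57.6 m/s.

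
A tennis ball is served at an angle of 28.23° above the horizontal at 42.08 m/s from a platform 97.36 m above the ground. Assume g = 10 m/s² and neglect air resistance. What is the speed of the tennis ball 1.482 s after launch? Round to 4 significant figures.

v_x = 42.08 cos 28.23° = 37.075 m/s (constant).
v_y(t) = 42.08 sin 28.23° − g t = 19.904 − 10 × 1.482 = 5.0840 m/s.
Speed = √(v_x² + v_y²) = √(1374.6 + 25.847) = 37.42 m/s.

37.42 m/s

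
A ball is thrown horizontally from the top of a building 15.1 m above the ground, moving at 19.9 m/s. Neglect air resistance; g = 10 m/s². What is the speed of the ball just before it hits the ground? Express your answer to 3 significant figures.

26.4 m/s

Fall time: t = √(2 × 15.1 / 10) = 1.738 s.
At impact: v_x = 19.9 m/s (unchanged), v_y = g t = 10 × 1.738 = 17.38 m/s.
Speed = √(v_x² + v_y²) = √(396.0 + 302.1) = 26.4 m/s.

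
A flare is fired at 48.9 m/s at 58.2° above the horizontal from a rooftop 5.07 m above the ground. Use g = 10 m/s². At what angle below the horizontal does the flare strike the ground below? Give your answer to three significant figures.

58.9°

v_x = 48.9 cos 58.2° = 25.77 m/s.
At impact |v_y| = √(v_y0² + 2 g h) = √(41.56² + 2×10×5.07) = 42.76 m/s.
Angle below horizontal = arctan(|v_y| / v_x) = arctan(42.76 / 25.77) = 58.9°.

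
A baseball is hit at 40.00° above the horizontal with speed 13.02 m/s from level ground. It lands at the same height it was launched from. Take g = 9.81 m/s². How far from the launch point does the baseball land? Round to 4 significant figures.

17.02 m

Components: v_x = 13.02 cos 40.00° = 9.9739 m/s, v_y = 13.02 sin 40.00° = 8.3691 m/s.
Time of flight (same landing height): t = 2 v_y / g = 2 × 8.3691 / 9.81 = 1.7062 s.
Range: R = v_x · t = 9.9739 × 1.7062 = 17.02 m.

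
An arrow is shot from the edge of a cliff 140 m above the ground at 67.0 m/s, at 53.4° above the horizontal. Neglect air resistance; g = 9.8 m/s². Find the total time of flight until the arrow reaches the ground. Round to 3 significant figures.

13.2 s

Vertical component: v_y = 67.0 sin 53.4° = 53.79 m/s.
Taking up as positive with launch at y = 140 m, landing at y = 0: 0 = 140 + 53.79 t − ½(9.8) t².
Solving 4.900 t² − 53.79 t − 140 = 0 gives t = [53.79 + √(53.79² + 4·4.900·140)] / 9.800 = 13.2 s.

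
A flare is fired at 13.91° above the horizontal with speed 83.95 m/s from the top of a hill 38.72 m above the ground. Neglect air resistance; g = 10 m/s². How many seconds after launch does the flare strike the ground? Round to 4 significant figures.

5.456 s

Vertical component: v_y = 83.95 sin 13.91° = 20.181 m/s.
Taking up as positive with launch at y = 38.72 m, landing at y = 0: 0 = 38.72 + 20.181 t − ½(10) t².
Solving 5.000 t² − 20.181 t − 38.72 = 0 gives t = [20.181 + √(20.181² + 4·5.000·38.72)] / 10.00 = 5.456 s.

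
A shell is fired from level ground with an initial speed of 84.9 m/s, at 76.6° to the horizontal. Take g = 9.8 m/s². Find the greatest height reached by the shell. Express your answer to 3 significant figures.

Vertical component of launch velocity: v_y = 84.9 sin 76.6° = 82.59 m/s.
At the highest point the vertical velocity is zero, so v_y² = 2 g h_max.
h_max = (82.59)² / (2 × 9.8) = 6821 / 19.60 = 348 m.

348 m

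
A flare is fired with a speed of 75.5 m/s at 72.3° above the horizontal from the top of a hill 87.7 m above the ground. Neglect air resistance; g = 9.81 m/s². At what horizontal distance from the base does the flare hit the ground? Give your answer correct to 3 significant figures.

363 m

Components: v_x = 75.5 cos 72.3° = 22.95 m/s, v_y = 75.5 sin 72.3° = 71.93 m/s.
Vertical: 0 = 87.7 + 71.93 t − ½(9.81) t² ⇒ 4.905 t² − 71.93 t − 87.7 = 0.
t = [71.93 + √(5174 + 1721)] / 9.810 = 15.80 s.
Horizontal: R = v_x · t = 22.95 × 15.80 = 363 m.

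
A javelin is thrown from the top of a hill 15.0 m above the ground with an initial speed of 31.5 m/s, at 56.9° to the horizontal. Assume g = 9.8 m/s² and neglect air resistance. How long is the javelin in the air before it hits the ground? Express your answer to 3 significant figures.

Vertical component: v_y = 31.5 sin 56.9° = 26.39 m/s.
Taking up as positive with launch at y = 15.0 m, landing at y = 0: 0 = 15.0 + 26.39 t − ½(9.8) t².
Solving 4.900 t² − 26.39 t − 15.0 = 0 gives t = [26.39 + √(26.39² + 4·4.900·15.0)] / 9.800 = 5.90 s.

5.90 s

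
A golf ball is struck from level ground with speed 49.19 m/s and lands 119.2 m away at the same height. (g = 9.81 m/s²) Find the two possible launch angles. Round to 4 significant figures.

14.45° and 75.55°

Level-ground range: R = v₀² sin(2θ)/g ⇒ sin 2θ = R g / v₀² = 119.2×9.81/49.19² = 0.4833.
2θ = arcsin(0.4833) = 28.901° or 180° − 28.901° = 151.099°.
So θ = 14.45° or θ = 75.55°.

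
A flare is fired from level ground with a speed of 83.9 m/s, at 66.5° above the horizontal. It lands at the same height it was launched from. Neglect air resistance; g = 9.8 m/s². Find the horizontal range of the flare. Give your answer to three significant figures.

525 m

Components: v_x = 83.9 cos 66.5° = 33.46 m/s, v_y = 83.9 sin 66.5° = 76.94 m/s.
Time of flight (same landing height): t = 2 v_y / g = 2 × 76.94 / 9.8 = 15.70 s.
Range: R = v_x · t = 33.46 × 15.70 = 525 m.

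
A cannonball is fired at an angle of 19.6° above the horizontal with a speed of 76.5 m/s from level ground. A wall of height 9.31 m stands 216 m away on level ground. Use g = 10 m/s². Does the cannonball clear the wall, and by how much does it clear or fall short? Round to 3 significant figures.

v_x = 76.5 cos 19.6° = 72.07 m/s; v_y0 = 76.5 sin 19.6° = 25.66 m/s.
Time to reach the wall: t = 216 / 72.07 = 2.997 s.
Height at that point: y = 25.66×2.997 − 5.000×2.997² = 31.99 m.
That is 31.99 − 9.31 = 22.7 m above the top of the wall, so the cannonball clears it.

Yes — it clears the wall by 22.7 m.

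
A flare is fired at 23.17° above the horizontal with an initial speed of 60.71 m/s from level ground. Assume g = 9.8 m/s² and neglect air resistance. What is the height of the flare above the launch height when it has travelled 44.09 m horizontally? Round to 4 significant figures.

15.81 m

v_x = 60.71 cos 23.17° = 55.813 m/s, v_y0 = 60.71 sin 23.17° = 23.887 m/s.
Time to reach x = 44.09 m: t = x / v_x = 44.09 / 55.813 = 0.78996 s.
y = v_y0 t − ½ g t² = 23.887×0.78996 − 4.900×0.78996² = 15.81 m.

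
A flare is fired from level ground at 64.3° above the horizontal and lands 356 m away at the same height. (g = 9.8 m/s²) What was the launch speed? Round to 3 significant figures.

On level ground, R = v₀² sin(2θ) / g, so v₀ = √(R g / sin 2θ).
sin(2 × 64.3°) = 0.7815.
v₀ = √(356 × 9.8 / 0.7815) = √4464 = 66.8 m/s.

66.8 m/s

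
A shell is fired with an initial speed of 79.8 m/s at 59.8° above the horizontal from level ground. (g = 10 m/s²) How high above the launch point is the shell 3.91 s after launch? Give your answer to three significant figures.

v_y0 = 79.8 sin 59.8° = 68.97 m/s.
y(t) = v_y0 t − ½ g t² = 68.97×3.91 − 5.000×3.91² = 193 m.

193 m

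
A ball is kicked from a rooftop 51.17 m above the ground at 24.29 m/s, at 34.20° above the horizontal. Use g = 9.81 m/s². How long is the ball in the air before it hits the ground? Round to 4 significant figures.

4.909 s

Vertical component: v_y = 24.29 sin 34.20° = 13.653 m/s.
Taking up as positive with launch at y = 51.17 m, landing at y = 0: 0 = 51.17 + 13.653 t − ½(9.81) t².
Solving 4.905 t² − 13.653 t − 51.17 = 0 gives t = [13.653 + √(13.653² + 4·4.905·51.17)] / 9.810 = 4.909 s.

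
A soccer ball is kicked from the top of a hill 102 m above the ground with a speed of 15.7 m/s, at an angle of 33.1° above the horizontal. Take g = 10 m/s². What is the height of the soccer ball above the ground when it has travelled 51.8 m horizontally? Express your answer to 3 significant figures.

v_x = 15.7 cos 33.1° = 13.15 m/s, v_y0 = 15.7 sin 33.1° = 8.574 m/s.
Time to reach x = 51.8 m: t = x / v_x = 51.8 / 13.15 = 3.939 s.
y = 102 + v_y0 t − ½ g t² = 102 + 8.574×3.939 − 5.000×3.939² = 58.2 m.

58.2 m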